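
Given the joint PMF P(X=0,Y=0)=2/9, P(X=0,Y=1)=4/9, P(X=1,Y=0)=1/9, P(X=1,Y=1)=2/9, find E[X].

First find marginal of X:
P(X=0) = 2/3
P(X=1) = 1/3
E[X] = 0 × 2/3 + 1 × 1/3 = 1/3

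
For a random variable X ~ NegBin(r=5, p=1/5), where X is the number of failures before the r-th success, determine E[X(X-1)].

E[X(X-1)] = E[X² - X] = E[X²] - E[X]
E[X] = 20
E[X²] = Var(X) + (E[X])² = 100 + (20)² = 500
E[X(X-1)] = 500 - 20 = 480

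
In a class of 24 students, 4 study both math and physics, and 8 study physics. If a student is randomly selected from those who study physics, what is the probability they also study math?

P(A ∩ B) = 4/24 = 1/6
P(B) = 8/24 = 1/3
P(A|B) = P(A ∩ B) / P(B) = (1/6) / (1/3) = 1/2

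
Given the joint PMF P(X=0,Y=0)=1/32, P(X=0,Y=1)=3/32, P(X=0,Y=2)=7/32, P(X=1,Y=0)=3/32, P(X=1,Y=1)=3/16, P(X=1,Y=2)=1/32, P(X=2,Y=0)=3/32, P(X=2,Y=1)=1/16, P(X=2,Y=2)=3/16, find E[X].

First find marginal of X:
P(X=0) = 11/32
P(X=1) = 5/16
P(X=2) = 11/32
E[X] = 0 × 11/32 + 1 × 5/16 + 2 × 11/32 = 1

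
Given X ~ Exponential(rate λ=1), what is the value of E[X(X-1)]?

E[X(X-1)] = E[X² - X] = E[X²] - E[X]
E[X] = 1
E[X²] = Var(X) + (E[X])² = 1 + (1)² = 2
E[X(X-1)] = 2 - 1 = 1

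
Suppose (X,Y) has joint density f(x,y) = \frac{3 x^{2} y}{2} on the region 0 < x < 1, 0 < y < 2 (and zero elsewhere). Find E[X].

f_X(x) = ∫_0^2 \frac{3 x^{2} y}{2} dy = 3 x^{2}
E[X] = ∫_0^1 x × (3 x^{2}) dx = \frac{3}{4}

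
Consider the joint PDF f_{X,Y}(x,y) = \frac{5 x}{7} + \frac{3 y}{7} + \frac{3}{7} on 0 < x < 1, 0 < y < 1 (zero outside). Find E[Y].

E[Y] = ∫_0^1 ∫_0^1 y × f(x,y) dx dy
= \frac{15}{28}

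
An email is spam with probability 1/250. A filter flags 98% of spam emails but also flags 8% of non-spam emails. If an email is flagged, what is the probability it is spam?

Let D = the rare event, + = positive/flagged.
P(D) = 1/250
P(+|D) = 98/100 = 49/50
P(+|D') = 8/100 = 2/25
P(+) = P(+|D)P(D) + P(+|D')P(D')
     = \frac{49}{50} × \frac{1}{250} + \frac{2}{25} × \frac{249}{250}
     = \frac{209}{2500}
P(D|+) = P(+|D)P(D)/P(+) = \frac{49}{1045}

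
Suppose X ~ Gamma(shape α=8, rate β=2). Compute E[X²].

Using the identity E[X²] = Var(X) + (E[X])²:
E[X] = 4
Var(X) = 2
E[X²] = 2 + (4)²
= 18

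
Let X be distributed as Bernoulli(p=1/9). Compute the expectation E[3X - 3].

For X ~ Bernoulli(p=1/9):
E[X] = \frac{1}{9}
E[3X - 3] = 3 × E[X] - 3 = - \frac{8}{3}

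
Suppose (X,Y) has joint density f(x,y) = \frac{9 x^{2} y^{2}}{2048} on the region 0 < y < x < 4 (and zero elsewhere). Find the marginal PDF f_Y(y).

f_Y(y) = ∫_y^4 \frac{9 x^{2} y^{2}}{2048} dx = \frac{3 y^{2} \left(64 - y^{3}\right)}{2048}
for 0 < y < 4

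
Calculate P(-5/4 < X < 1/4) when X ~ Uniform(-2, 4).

P(-5/4 < X < 1/4) = ∫_{-5/4}^{1/4} f(x) dx
where f(x) = \frac{1}{6}
= \frac{1}{4}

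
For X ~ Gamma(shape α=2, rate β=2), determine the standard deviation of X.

For X ~ Gamma(shape α=2, rate β=2):
Var(X) = \frac{1}{2}
SD(X) = √(Var(X)) = √(\frac{1}{2}) = \frac{\sqrt{2}}{2}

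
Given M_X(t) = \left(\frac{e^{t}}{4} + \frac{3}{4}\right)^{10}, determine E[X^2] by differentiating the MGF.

To find E[X^2], compute M^(2)(0):
M^(1)(t) = \frac{5 \left(\frac{e^{t}}{4} + \frac{3}{4}\right)^{9} e^{t}}{2}
M^(2)(t) = \frac{5 \left(\frac{e^{t}}{4} + \frac{3}{4}\right)^{9} e^{t}}{2} + \frac{45 \left(\frac{e^{t}}{4} + \frac{3}{4}\right)^{8} e^{2 t}}{8}
M^(2)(0) = \frac{65}{8}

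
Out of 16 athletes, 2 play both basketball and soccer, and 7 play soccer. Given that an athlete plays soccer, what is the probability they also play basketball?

P(A ∩ B) = 2/16 = 1/8
P(B) = 7/16
P(A|B) = P(A ∩ B) / P(B) = (1/8) / (7/16) = 2/7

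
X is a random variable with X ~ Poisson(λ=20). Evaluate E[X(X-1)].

E[X(X-1)] = E[X² - X] = E[X²] - E[X]
E[X] = 20
E[X²] = Var(X) + (E[X])² = 20 + (20)² = 420
E[X(X-1)] = 420 - 20 = 400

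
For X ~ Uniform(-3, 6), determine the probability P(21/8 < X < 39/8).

P(21/8 < X < 39/8) = ∫_{21/8}^{39/8} f(x) dx
where f(x) = \frac{1}{9}
= \frac{1}{4}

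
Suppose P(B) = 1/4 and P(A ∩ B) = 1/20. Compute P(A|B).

P(A|B) = P(A ∩ B) / P(B)
= (1/20) / (1/4)
= 1/5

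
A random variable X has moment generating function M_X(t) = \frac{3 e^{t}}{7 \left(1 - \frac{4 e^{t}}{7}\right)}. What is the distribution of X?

The MGF M(t) = \frac{3 e^{t}}{7 \left(1 - \frac{4 e^{t}}{7}\right)} is the standard form for the Geometric distribution.
Comparing with the known MGF formula identifies: Geometric(p=3/7), X = trial number of first success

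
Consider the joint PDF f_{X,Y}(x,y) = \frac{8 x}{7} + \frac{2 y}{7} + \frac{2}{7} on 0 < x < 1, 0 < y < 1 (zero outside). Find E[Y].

E[Y] = ∫_0^1 ∫_0^1 y × f(x,y) dx dy
= \frac{11}{21}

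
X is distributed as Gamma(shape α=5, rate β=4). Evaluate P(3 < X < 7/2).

P(3 < X < 7/2) = ∫_{3}^{7/2} f(x) dx
where f(x) = \frac{128 x^{4} e^{- 4 x}}{3}
= \frac{-2171 + 1237 e^{2}}{e^{14}}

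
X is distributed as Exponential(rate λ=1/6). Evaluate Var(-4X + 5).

For X ~ Exponential(rate λ=1/6):
Var(X) = 36
Var(-4X + 5) = (-4)² × Var(X) = 16 × 36 = 576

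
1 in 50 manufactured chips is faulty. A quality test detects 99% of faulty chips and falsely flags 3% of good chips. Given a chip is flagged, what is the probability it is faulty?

Let D = the rare event, + = positive/flagged.
P(D) = 1/50
P(+|D) = 99/100
P(+|D') = 3/100
P(+) = P(+|D)P(D) + P(+|D')P(D')
     = \frac{99}{100} × \frac{1}{50} + \frac{3}{100} × \frac{49}{50}
     = \frac{123}{2500}
P(D|+) = P(+|D)P(D)/P(+) = \frac{33}{82}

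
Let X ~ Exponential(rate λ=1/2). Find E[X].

For X ~ Exponential(rate λ=1/2), the expected value is:
E[X] = 2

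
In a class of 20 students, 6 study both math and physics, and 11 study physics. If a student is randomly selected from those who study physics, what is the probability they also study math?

P(A ∩ B) = 6/20 = 3/10
P(B) = 11/20
P(A|B) = P(A ∩ B) / P(B) = (3/10) / (11/20) = 6/11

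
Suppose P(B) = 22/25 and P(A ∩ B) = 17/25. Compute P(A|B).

P(A|B) = P(A ∩ B) / P(B)
= (17/25) / (22/25)
= 17/22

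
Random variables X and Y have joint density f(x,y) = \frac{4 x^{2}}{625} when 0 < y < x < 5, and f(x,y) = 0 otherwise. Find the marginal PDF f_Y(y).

f_Y(y) = ∫_y^5 \frac{4 x^{2}}{625} dx = \frac{4}{15} - \frac{4 y^{3}}{1875}
for 0 < y < 5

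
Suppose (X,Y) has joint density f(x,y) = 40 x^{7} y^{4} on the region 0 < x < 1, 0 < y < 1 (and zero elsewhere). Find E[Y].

E[Y] = ∫_0^1 ∫_0^1 y × f(x,y) dx dy
= \frac{5}{6}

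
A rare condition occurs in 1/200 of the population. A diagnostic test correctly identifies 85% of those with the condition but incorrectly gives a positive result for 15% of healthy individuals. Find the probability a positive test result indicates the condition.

Let D = the rare event, + = positive/flagged.
P(D) = 1/200
P(+|D) = 85/100 = 17/20
P(+|D') = 15/100 = 3/20
P(+) = P(+|D)P(D) + P(+|D')P(D')
     = \frac{17}{20} × \frac{1}{200} + \frac{3}{20} × \frac{199}{200}
     = \frac{307}{2000}
P(D|+) = P(+|D)P(D)/P(+) = \frac{17}{614}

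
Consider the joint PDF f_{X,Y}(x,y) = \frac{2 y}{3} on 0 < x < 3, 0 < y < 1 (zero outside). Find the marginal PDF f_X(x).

f_X(x) = ∫_0^1 f(x,y) dy
= ∫_0^1 \frac{2 y}{3} dy
= \frac{1}{3} for 0 < x < 3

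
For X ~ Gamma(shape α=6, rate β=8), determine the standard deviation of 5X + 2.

For X ~ Gamma(shape α=6, rate β=8):
Var(X) = \frac{3}{32}
SD(X) = √(Var(X)) = √(\frac{3}{32}) = \frac{\sqrt{6}}{8}
SD(5X + 2) = |5| × SD(X) = 5 × \frac{\sqrt{6}}{8} = \frac{5 \sqrt{6}}{8}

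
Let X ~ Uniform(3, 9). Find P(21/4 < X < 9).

P(21/4 < X < 9) = ∫_{21/4}^{9} f(x) dx
where f(x) = \frac{1}{6}
= \frac{5}{8}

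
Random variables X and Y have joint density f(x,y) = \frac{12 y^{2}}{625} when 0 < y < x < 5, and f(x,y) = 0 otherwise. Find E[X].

f_X(x) = ∫_0^x \frac{12 y^{2}}{625} dy = \frac{4 x^{3}}{625}
E[X] = ∫_0^5 x × (\frac{4 x^{3}}{625}) dx = 4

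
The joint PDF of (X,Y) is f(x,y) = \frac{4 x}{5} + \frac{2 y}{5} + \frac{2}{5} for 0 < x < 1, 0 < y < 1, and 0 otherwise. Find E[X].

E[X] = ∫_0^1 ∫_0^1 x × f(x,y) dy dx
= ∫_0^1 ∫_0^1 x × (\frac{4 x}{5} + \frac{2 y}{5} + \frac{2}{5}) dy dx
= \frac{17}{30}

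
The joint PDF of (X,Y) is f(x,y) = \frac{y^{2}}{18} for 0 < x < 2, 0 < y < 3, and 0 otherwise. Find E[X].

f_X(x) = ∫_0^3 \frac{y^{2}}{18} dy = \frac{1}{2}
E[X] = ∫_0^2 x × (\frac{1}{2}) dx = 1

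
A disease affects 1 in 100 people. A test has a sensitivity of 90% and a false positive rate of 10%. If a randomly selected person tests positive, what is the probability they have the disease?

Let D = the rare event, + = positive/flagged.
P(D) = 1/100
P(+|D) = 90/100 = 9/10
P(+|D') = 10/100 = 1/10
P(+) = P(+|D)P(D) + P(+|D')P(D')
     = \frac{9}{10} × \frac{1}{100} + \frac{1}{10} × \frac{99}{100}
     = \frac{27}{250}
P(D|+) = P(+|D)P(D)/P(+) = \frac{1}{12}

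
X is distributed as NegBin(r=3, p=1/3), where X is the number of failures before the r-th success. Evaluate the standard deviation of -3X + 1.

For X ~ NegBin(r=3, p=1/3), where X is the number of failures before the r-th success:
Var(X) = 18
SD(X) = √(Var(X)) = √(18) = 3 \sqrt{2}
SD(-3X + 1) = |-3| × SD(X) = 3 × 3 \sqrt{2} = 9 \sqrt{2}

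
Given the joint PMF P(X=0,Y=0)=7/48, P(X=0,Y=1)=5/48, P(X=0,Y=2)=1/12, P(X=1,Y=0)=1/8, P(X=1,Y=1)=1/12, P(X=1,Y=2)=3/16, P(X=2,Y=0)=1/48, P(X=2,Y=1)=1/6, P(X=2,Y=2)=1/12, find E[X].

First find marginal of X:
P(X=0) = 1/3
P(X=1) = 19/48
P(X=2) = 13/48
E[X] = 0 × 1/3 + 1 × 19/48 + 2 × 13/48 = 15/16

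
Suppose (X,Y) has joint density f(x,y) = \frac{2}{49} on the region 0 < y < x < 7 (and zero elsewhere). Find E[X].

f_X(x) = ∫_0^x \frac{2}{49} dy = \frac{2 x}{49}
E[X] = ∫_0^7 x × (\frac{2 x}{49}) dx = \frac{14}{3}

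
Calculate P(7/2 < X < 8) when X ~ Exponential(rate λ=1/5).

P(7/2 < X < 8) = ∫_{7/2}^{8} f(x) dx
where f(x) = \frac{e^{- \frac{x}{5}}}{5}
= - \frac{1}{e^{\frac{8}{5}}} + e^{- \frac{7}{10}}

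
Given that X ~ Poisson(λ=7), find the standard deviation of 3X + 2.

For X ~ Poisson(λ=7):
Var(X) = 7
SD(X) = √(Var(X)) = √(7) = \sqrt{7}
SD(3X + 2) = |3| × SD(X) = 3 × \sqrt{7} = 3 \sqrt{7}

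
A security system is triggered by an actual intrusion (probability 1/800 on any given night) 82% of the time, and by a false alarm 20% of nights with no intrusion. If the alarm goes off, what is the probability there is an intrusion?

Let D = the rare event, + = positive/flagged.
P(D) = 1/800
P(+|D) = 82/100 = 41/50
P(+|D') = 20/100 = 1/5
P(+) = P(+|D)P(D) + P(+|D')P(D')
     = \frac{41}{50} × \frac{1}{800} + \frac{1}{5} × \frac{799}{800}
     = \frac{8031}{40000}
P(D|+) = P(+|D)P(D)/P(+) = \frac{41}{8031}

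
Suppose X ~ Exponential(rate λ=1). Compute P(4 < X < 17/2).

P(4 < X < 17/2) = ∫_{4}^{17/2} f(x) dx
where f(x) = e^{- x}
= - \frac{1}{e^{\frac{17}{2}}} + e^{-4}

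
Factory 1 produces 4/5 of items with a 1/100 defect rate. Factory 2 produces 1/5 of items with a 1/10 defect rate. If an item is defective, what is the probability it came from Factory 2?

Using Bayes' theorem:
P(F1) = 4/5, P(D|F1) = 1/100
P(F2) = 1/5, P(D|F2) = 1/10
P(D) = P(D|F1)P(F1) + P(D|F2)P(F2)
     = \frac{7}{250}
P(F2|D) = P(D|F2)P(F2) / P(D)
= \frac{5}{7}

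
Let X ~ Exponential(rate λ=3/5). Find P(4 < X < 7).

P(4 < X < 7) = ∫_{4}^{7} f(x) dx
where f(x) = \frac{3 e^{- \frac{3 x}{5}}}{5}
= - \frac{1 - e^{\frac{9}{5}}}{e^{\frac{21}{5}}}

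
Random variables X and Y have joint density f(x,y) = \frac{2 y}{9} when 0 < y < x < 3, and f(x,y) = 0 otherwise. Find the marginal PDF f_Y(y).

f_Y(y) = ∫_y^3 \frac{2 y}{9} dx = \frac{2 y \left(3 - y\right)}{9}
for 0 < y < 3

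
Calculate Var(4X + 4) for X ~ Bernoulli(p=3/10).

For X ~ Bernoulli(p=3/10):
Var(X) = \frac{21}{100}
Var(4X + 4) = (4)² × Var(X) = 16 × \frac{21}{100} = \frac{84}{25}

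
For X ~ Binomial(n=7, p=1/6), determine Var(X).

For X ~ Binomial(n=7, p=1/6):
Var(X) = \frac{35}{36}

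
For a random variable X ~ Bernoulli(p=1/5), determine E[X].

For X ~ Bernoulli(p=1/5), the expected value is:
E[X] = \frac{1}{5}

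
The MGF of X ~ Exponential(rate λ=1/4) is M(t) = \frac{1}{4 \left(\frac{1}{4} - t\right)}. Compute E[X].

To find E[X], compute M^(1)(0):
M^(1)(t) = \frac{1}{4 \left(\frac{1}{4} - t\right)^{2}}
M^(1)(0) = 4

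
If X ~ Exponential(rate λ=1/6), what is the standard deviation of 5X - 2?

For X ~ Exponential(rate λ=1/6):
Var(X) = 36
SD(X) = √(Var(X)) = √(36) = 6
SD(5X - 2) = |5| × SD(X) = 5 × 6 = 30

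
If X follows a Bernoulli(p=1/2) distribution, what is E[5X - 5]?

For X ~ Bernoulli(p=1/2):
E[X] = \frac{1}{2}
E[5X - 5] = 5 × E[X] - 5 = - \frac{5}{2}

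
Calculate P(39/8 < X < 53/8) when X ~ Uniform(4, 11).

P(39/8 < X < 53/8) = ∫_{39/8}^{53/8} f(x) dx
where f(x) = \frac{1}{7}
= \frac{1}{4}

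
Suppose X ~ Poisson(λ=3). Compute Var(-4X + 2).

For X ~ Poisson(λ=3):
Var(X) = 3
Var(-4X + 2) = (-4)² × Var(X) = 16 × 3 = 48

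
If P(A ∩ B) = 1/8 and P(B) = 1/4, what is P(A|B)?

P(A|B) = P(A ∩ B) / P(B)
= (1/8) / (1/4)
= 1/2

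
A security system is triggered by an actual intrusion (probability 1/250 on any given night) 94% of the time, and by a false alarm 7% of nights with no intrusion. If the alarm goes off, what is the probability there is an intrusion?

Let D = the rare event, + = positive/flagged.
P(D) = 1/250
P(+|D) = 94/100 = 47/50
P(+|D') = 7/100
P(+) = P(+|D)P(D) + P(+|D')P(D')
     = \frac{47}{50} × \frac{1}{250} + \frac{7}{100} × \frac{249}{250}
     = \frac{1837}{25000}
P(D|+) = P(+|D)P(D)/P(+) = \frac{94}{1837}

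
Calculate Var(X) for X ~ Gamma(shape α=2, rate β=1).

For X ~ Gamma(shape α=2, rate β=1):
Var(X) = 2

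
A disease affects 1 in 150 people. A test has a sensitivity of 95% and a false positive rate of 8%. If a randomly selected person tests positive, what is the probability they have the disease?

Let D = the rare event, + = positive/flagged.
P(D) = 1/150
P(+|D) = 95/100 = 19/20
P(+|D') = 8/100 = 2/25
P(+) = P(+|D)P(D) + P(+|D')P(D')
     = \frac{19}{20} × \frac{1}{150} + \frac{2}{25} × \frac{149}{150}
     = \frac{429}{5000}
P(D|+) = P(+|D)P(D)/P(+) = \frac{95}{1287}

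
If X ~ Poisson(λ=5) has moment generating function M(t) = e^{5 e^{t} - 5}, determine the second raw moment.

To find E[X^2], compute M^(2)(0):
M^(1)(t) = 5 e^{t} e^{5 e^{t} - 5}
M^(2)(t) = 25 e^{2 t} e^{5 e^{t} - 5} + 5 e^{t} e^{5 e^{t} - 5}
M^(2)(0) = 30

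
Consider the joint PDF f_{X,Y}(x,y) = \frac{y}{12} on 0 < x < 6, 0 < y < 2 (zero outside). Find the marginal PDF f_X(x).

f_X(x) = ∫_0^2 f(x,y) dy
= ∫_0^2 \frac{y}{12} dy
= \frac{1}{6} for 0 < x < 6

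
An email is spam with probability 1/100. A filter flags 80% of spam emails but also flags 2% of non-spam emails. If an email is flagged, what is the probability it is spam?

Let D = the rare event, + = positive/flagged.
P(D) = 1/100
P(+|D) = 80/100 = 4/5
P(+|D') = 2/100 = 1/50
P(+) = P(+|D)P(D) + P(+|D')P(D')
     = \frac{4}{5} × \frac{1}{100} + \frac{1}{50} × \frac{99}{100}
     = \frac{139}{5000}
P(D|+) = P(+|D)P(D)/P(+) = \frac{40}{139}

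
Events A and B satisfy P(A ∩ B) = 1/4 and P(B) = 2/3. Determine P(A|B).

P(A|B) = P(A ∩ B) / P(B)
= (1/4) / (2/3)
= 3/8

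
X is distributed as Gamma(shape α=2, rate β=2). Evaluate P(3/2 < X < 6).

P(3/2 < X < 6) = ∫_{3/2}^{6} f(x) dx
where f(x) = 4 x e^{- 2 x}
= \frac{-13 + 4 e^{9}}{e^{12}}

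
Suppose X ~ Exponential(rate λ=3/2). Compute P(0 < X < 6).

P(0 < X < 6) = ∫_{0}^{6} f(x) dx
where f(x) = \frac{3 e^{- \frac{3 x}{2}}}{2}
= 1 - e^{-9}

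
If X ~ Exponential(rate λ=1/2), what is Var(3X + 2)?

For X ~ Exponential(rate λ=1/2):
Var(X) = 4
Var(3X + 2) = (3)² × Var(X) = 9 × 4 = 36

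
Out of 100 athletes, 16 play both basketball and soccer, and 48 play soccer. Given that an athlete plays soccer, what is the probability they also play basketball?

P(A ∩ B) = 16/100 = 4/25
P(B) = 48/100 = 12/25
P(A|B) = P(A ∩ B) / P(B) = (4/25) / (12/25) = 1/3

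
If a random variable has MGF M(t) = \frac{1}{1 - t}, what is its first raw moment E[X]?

To find E[X], compute M^(1)(0):
M^(1)(t) = \frac{1}{\left(1 - t\right)^{2}}
M^(1)(0) = 1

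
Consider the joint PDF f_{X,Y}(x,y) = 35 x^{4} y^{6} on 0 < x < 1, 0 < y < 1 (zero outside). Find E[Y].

E[Y] = ∫_0^1 ∫_0^1 y × f(x,y) dx dy
= \frac{7}{8}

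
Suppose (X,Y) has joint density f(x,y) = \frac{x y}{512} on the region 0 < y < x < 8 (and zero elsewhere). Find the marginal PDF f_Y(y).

f_Y(y) = ∫_y^8 \frac{x y}{512} dx = \frac{y \left(64 - y^{2}\right)}{1024}
for 0 < y < 8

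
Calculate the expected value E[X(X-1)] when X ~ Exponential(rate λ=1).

E[X(X-1)] = E[X² - X] = E[X²] - E[X]
E[X] = 1
E[X²] = Var(X) + (E[X])² = 1 + (1)² = 2
E[X(X-1)] = 2 - 1 = 1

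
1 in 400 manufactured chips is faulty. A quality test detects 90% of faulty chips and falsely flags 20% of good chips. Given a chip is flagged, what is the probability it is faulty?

Let D = the rare event, + = positive/flagged.
P(D) = 1/400
P(+|D) = 90/100 = 9/10
P(+|D') = 20/100 = 1/5
P(+) = P(+|D)P(D) + P(+|D')P(D')
     = \frac{9}{10} × \frac{1}{400} + \frac{1}{5} × \frac{399}{400}
     = \frac{807}{4000}
P(D|+) = P(+|D)P(D)/P(+) = \frac{3}{269}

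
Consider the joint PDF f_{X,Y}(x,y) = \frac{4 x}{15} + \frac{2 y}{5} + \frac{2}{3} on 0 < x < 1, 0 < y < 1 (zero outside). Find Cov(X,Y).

E[XY] = ∫∫ xy × f(x,y) dx dy = \frac{5}{18}
E[X] = \frac{47}{90}
E[Y] = \frac{8}{15}
Cov(X,Y) = E[XY] - E[X]E[Y] = - \frac{1}{1350}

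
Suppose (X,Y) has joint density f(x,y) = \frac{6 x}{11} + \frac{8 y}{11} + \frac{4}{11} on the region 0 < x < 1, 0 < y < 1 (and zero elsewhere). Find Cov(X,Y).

E[XY] = ∫∫ xy × f(x,y) dx dy = \frac{10}{33}
E[X] = \frac{6}{11}
E[Y] = \frac{37}{66}
Cov(X,Y) = E[XY] - E[X]E[Y] = - \frac{1}{363}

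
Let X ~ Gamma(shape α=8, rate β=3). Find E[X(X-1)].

E[X(X-1)] = E[X² - X] = E[X²] - E[X]
E[X] = \frac{8}{3}
E[X²] = Var(X) + (E[X])² = \frac{8}{9} + (\frac{8}{3})² = 8
E[X(X-1)] = 8 - \frac{8}{3} = \frac{16}{3}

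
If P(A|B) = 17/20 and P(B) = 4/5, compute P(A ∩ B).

By definition, P(A|B) = P(A ∩ B) / P(B)
So P(A ∩ B) = P(A|B) × P(B)
= 17/20 × 4/5
= 17/25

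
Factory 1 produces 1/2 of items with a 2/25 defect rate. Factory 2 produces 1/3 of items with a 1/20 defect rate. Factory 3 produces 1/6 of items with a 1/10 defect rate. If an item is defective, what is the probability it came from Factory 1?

Using Bayes' theorem:
P(F1) = 1/2, P(D|F1) = 2/25
P(F2) = 1/3, P(D|F2) = 1/20
P(F3) = 1/6, P(D|F3) = 1/10
P(D) = P(D|F1)P(F1) + P(D|F2)P(F2) + P(D|F3)P(F3)
     = \frac{11}{150}
P(F1|D) = P(D|F1)P(F1) / P(D)
= \frac{6}{11}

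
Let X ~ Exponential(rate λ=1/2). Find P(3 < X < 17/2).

P(3 < X < 17/2) = ∫_{3}^{17/2} f(x) dx
where f(x) = \frac{e^{- \frac{x}{2}}}{2}
= - \frac{1}{e^{\frac{17}{4}}} + e^{- \frac{3}{2}}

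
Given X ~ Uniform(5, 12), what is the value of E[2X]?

For X ~ Uniform(5, 12):
E[X] = \frac{17}{2}
E[2X] = 2 × E[X] + 0 = 17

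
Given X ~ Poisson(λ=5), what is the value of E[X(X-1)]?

E[X(X-1)] = E[X² - X] = E[X²] - E[X]
E[X] = 5
E[X²] = Var(X) + (E[X])² = 5 + (5)² = 30
E[X(X-1)] = 30 - 5 = 25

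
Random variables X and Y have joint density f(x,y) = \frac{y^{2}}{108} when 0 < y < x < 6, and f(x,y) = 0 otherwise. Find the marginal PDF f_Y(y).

f_Y(y) = ∫_y^6 \frac{y^{2}}{108} dx = \frac{y^{2} \left(6 - y\right)}{108}
for 0 < y < 6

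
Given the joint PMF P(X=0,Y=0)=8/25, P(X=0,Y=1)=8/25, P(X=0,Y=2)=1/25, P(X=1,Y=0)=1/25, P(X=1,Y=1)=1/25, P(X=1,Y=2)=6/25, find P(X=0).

P(X=0) = P(X=0,Y=0) + P(X=0,Y=1) + P(X=0,Y=2)
= 8/25 + 8/25 + 1/25
= 17/25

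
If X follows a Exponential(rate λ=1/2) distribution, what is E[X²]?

Using the identity E[X²] = Var(X) + (E[X])²:
E[X] = 2
Var(X) = 4
E[X²] = 4 + (2)²
= 8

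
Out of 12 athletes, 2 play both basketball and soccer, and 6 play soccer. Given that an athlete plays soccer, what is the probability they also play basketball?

P(A ∩ B) = 2/12 = 1/6
P(B) = 6/12 = 1/2
P(A|B) = P(A ∩ B) / P(B) = (1/6) / (1/2) = 1/3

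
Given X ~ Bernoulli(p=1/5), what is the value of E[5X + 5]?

For X ~ Bernoulli(p=1/5):
E[X] = \frac{1}{5}
E[5X + 5] = 5 × E[X] + 5 = 6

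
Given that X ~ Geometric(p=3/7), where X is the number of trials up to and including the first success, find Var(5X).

For X ~ Geometric(p=3/7), where X is the number of trials up to and including the first success:
Var(X) = \frac{28}{9}
Var(5X) = (5)² × Var(X) = 25 × \frac{28}{9} = \frac{700}{9}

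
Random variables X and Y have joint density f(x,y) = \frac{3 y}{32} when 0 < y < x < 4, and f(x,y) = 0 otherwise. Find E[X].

f_X(x) = ∫_0^x \frac{3 y}{32} dy = \frac{3 x^{2}}{64}
E[X] = ∫_0^4 x × (\frac{3 x^{2}}{64}) dx = 3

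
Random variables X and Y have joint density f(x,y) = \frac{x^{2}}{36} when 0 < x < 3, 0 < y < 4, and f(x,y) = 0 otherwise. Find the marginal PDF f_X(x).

f_X(x) = ∫_0^4 f(x,y) dy
= ∫_0^4 \frac{x^{2}}{36} dy
= \frac{x^{2}}{9} for 0 < x < 3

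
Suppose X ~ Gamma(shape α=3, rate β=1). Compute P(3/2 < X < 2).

P(3/2 < X < 2) = ∫_{3/2}^{2} f(x) dx
where f(x) = \frac{x^{2} e^{- x}}{2}
= - \frac{5}{e^{2}} + \frac{29}{8 e^{\frac{3}{2}}}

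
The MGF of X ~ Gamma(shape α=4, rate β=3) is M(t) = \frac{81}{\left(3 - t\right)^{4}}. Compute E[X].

To find E[X], compute M^(1)(0):
M^(1)(t) = \frac{324}{\left(3 - t\right)^{5}}
M^(1)(0) = \frac{4}{3}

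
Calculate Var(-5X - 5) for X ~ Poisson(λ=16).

For X ~ Poisson(λ=16):
Var(X) = 16
Var(-5X - 5) = (-5)² × Var(X) = 25 × 16 = 400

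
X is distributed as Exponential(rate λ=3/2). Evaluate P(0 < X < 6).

P(0 < X < 6) = ∫_{0}^{6} f(x) dx
where f(x) = \frac{3 e^{- \frac{3 x}{2}}}{2}
= 1 - e^{-9}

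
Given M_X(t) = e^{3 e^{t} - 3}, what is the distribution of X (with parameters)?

The MGF M(t) = e^{3 e^{t} - 3} is the standard form for the Poisson distribution.
Comparing with the known MGF formula identifies: Poisson(λ=3)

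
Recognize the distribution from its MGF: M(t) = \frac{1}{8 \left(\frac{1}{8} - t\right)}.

The MGF M(t) = \frac{1}{8 \left(\frac{1}{8} - t\right)} is the standard form for the Exponential distribution.
Comparing with the known MGF formula identifies: Exponential(rate λ=1/8)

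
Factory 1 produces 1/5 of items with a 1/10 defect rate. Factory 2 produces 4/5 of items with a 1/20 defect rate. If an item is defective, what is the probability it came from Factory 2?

Using Bayes' theorem:
P(F1) = 1/5, P(D|F1) = 1/10
P(F2) = 4/5, P(D|F2) = 1/20
P(D) = P(D|F1)P(F1) + P(D|F2)P(F2)
     = \frac{3}{50}
P(F2|D) = P(D|F2)P(F2) / P(D)
= \frac{2}{3}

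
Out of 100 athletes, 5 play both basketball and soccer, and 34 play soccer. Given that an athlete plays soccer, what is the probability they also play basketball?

P(A ∩ B) = 5/100 = 1/20
P(B) = 34/100 = 17/50
P(A|B) = P(A ∩ B) / P(B) = (1/20) / (17/50) = 5/34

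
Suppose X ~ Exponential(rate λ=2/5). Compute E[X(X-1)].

E[X(X-1)] = E[X² - X] = E[X²] - E[X]
E[X] = \frac{5}{2}
E[X²] = Var(X) + (E[X])² = \frac{25}{4} + (\frac{5}{2})² = \frac{25}{2}
E[X(X-1)] = \frac{25}{2} - \frac{5}{2} = 10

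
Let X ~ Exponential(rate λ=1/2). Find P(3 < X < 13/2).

P(3 < X < 13/2) = ∫_{3}^{13/2} f(x) dx
where f(x) = \frac{e^{- \frac{x}{2}}}{2}
= - \frac{1}{e^{\frac{13}{4}}} + e^{- \frac{3}{2}}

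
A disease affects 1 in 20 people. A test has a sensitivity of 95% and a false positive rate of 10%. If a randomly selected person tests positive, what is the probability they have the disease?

Let D = the rare event, + = positive/flagged.
P(D) = 1/20
P(+|D) = 95/100 = 19/20
P(+|D') = 10/100 = 1/10
P(+) = P(+|D)P(D) + P(+|D')P(D')
     = \frac{19}{20} × \frac{1}{20} + \frac{1}{10} × \frac{19}{20}
     = \frac{57}{400}
P(D|+) = P(+|D)P(D)/P(+) = \frac{1}{3}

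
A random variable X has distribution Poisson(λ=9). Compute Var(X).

For X ~ Poisson(λ=9):
Var(X) = 9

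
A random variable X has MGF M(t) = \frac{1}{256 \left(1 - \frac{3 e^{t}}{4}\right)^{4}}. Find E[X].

To find E[X], compute M^(1)(0):
M^(1)(t) = \frac{3 e^{t}}{256 \left(1 - \frac{3 e^{t}}{4}\right)^{5}}
M^(1)(0) = 12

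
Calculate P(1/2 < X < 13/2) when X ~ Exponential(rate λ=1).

P(1/2 < X < 13/2) = ∫_{1/2}^{13/2} f(x) dx
where f(x) = e^{- x}
= - \frac{1 - e^{6}}{e^{\frac{13}{2}}}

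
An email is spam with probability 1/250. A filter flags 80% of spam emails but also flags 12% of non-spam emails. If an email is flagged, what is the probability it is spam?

Let D = the rare event, + = positive/flagged.
P(D) = 1/250
P(+|D) = 80/100 = 4/5
P(+|D') = 12/100 = 3/25
P(+) = P(+|D)P(D) + P(+|D')P(D')
     = \frac{4}{5} × \frac{1}{250} + \frac{3}{25} × \frac{249}{250}
     = \frac{767}{6250}
P(D|+) = P(+|D)P(D)/P(+) = \frac{20}{767}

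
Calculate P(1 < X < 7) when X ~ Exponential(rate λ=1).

P(1 < X < 7) = ∫_{1}^{7} f(x) dx
where f(x) = e^{- x}
= - \frac{1 - e^{6}}{e^{7}}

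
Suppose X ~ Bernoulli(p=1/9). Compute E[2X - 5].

For X ~ Bernoulli(p=1/9):
E[X] = \frac{1}{9}
E[2X - 5] = 2 × E[X] - 5 = - \frac{43}{9}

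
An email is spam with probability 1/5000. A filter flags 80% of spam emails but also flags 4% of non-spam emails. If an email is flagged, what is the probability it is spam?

Let D = the rare event, + = positive/flagged.
P(D) = 1/5000
P(+|D) = 80/100 = 4/5
P(+|D') = 4/100 = 1/25
P(+) = P(+|D)P(D) + P(+|D')P(D')
     = \frac{4}{5} × \frac{1}{5000} + \frac{1}{25} × \frac{4999}{5000}
     = \frac{5019}{125000}
P(D|+) = P(+|D)P(D)/P(+) = \frac{20}{5019}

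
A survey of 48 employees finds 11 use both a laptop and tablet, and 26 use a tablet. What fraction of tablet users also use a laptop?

P(A ∩ B) = 11/48
P(B) = 26/48 = 13/24
P(A|B) = P(A ∩ B) / P(B) = (11/48) / (13/24) = 11/26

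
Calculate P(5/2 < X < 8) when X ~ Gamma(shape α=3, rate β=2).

P(5/2 < X < 8) = ∫_{5/2}^{8} f(x) dx
where f(x) = 4 x^{2} e^{- 2 x}
= \frac{-290 + 37 e^{11}}{2 e^{16}}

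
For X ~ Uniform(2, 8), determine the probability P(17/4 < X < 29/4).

P(17/4 < X < 29/4) = ∫_{17/4}^{29/4} f(x) dx
where f(x) = \frac{1}{6}
= \frac{1}{2}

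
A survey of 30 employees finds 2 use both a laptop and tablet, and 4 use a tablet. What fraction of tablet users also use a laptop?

P(A ∩ B) = 2/30 = 1/15
P(B) = 4/30 = 2/15
P(A|B) = P(A ∩ B) / P(B) = (1/15) / (2/15) = 1/2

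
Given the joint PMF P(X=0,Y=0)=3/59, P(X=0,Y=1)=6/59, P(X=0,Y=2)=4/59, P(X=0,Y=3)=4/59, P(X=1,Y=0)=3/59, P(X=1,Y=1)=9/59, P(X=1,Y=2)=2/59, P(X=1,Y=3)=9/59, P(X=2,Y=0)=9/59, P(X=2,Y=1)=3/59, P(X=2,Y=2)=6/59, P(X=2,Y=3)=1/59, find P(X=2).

P(X=2) = P(X=2,Y=0) + P(X=2,Y=1) + P(X=2,Y=2) + P(X=2,Y=3)
= 9/59 + 3/59 + 6/59 + 1/59
= 19/59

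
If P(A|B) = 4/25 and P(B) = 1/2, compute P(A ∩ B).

By definition, P(A|B) = P(A ∩ B) / P(B)
So P(A ∩ B) = P(A|B) × P(B)
= 4/25 × 1/2
= 2/25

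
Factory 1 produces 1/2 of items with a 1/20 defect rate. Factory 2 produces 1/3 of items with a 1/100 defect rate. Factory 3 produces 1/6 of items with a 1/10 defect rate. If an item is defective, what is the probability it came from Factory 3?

Using Bayes' theorem:
P(F1) = 1/2, P(D|F1) = 1/20
P(F2) = 1/3, P(D|F2) = 1/100
P(F3) = 1/6, P(D|F3) = 1/10
P(D) = P(D|F1)P(F1) + P(D|F2)P(F2) + P(D|F3)P(F3)
     = \frac{9}{200}
P(F3|D) = P(D|F3)P(F3) / P(D)
= \frac{10}{27}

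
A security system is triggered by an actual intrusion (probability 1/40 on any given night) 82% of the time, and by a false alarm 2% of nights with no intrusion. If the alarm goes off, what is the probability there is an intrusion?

Let D = the rare event, + = positive/flagged.
P(D) = 1/40
P(+|D) = 82/100 = 41/50
P(+|D') = 2/100 = 1/50
P(+) = P(+|D)P(D) + P(+|D')P(D')
     = \frac{41}{50} × \frac{1}{40} + \frac{1}{50} × \frac{39}{40}
     = \frac{1}{25}
P(D|+) = P(+|D)P(D)/P(+) = \frac{41}{80}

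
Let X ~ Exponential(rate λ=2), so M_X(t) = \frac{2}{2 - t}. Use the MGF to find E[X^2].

To find E[X^2], compute M^(2)(0):
M^(1)(t) = \frac{2}{\left(2 - t\right)^{2}}
M^(2)(t) = \frac{4}{\left(2 - t\right)^{3}}
M^(2)(0) = \frac{1}{2}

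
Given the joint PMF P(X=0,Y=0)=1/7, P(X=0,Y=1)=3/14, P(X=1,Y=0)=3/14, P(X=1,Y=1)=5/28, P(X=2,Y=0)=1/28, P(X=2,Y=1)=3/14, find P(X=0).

P(X=0) = P(X=0,Y=0) + P(X=0,Y=1)
= 1/7 + 3/14
= 5/14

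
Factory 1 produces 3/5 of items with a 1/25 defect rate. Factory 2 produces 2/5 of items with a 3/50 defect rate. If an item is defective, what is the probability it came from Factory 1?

Using Bayes' theorem:
P(F1) = 3/5, P(D|F1) = 1/25
P(F2) = 2/5, P(D|F2) = 3/50
P(D) = P(D|F1)P(F1) + P(D|F2)P(F2)
     = \frac{6}{125}
P(F1|D) = P(D|F1)P(F1) / P(D)
= \frac{1}{2}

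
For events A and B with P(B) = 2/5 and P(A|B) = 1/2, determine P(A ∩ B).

By definition, P(A|B) = P(A ∩ B) / P(B)
So P(A ∩ B) = P(A|B) × P(B)
= 1/2 × 2/5
= 1/5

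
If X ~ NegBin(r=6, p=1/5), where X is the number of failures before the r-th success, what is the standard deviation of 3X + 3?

For X ~ NegBin(r=6, p=1/5), where X is the number of failures before the r-th success:
Var(X) = 120
SD(X) = √(Var(X)) = √(120) = 2 \sqrt{30}
SD(3X + 3) = |3| × SD(X) = 3 × 2 \sqrt{30} = 6 \sqrt{30}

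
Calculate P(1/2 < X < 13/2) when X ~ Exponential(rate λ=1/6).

P(1/2 < X < 13/2) = ∫_{1/2}^{13/2} f(x) dx
where f(x) = \frac{e^{- \frac{x}{6}}}{6}
= - \frac{1 - e}{e^{\frac{13}{12}}}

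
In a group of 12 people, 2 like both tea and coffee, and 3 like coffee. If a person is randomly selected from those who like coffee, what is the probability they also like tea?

P(A ∩ B) = 2/12 = 1/6
P(B) = 3/12 = 1/4
P(A|B) = P(A ∩ B) / P(B) = (1/6) / (1/4) = 2/3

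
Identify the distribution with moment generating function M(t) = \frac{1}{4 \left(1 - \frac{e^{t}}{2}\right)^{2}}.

The MGF M(t) = \frac{1}{4 \left(1 - \frac{e^{t}}{2}\right)^{2}} is the standard form for the NegativeBinomial distribution.
Comparing with the known MGF formula identifies: NegBin(r=2, p=1/2), X = failures before r-th success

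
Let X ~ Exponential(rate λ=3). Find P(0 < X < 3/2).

P(0 < X < 3/2) = ∫_{0}^{3/2} f(x) dx
where f(x) = 3 e^{- 3 x}
= 1 - e^{- \frac{9}{2}}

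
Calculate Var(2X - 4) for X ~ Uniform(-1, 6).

For X ~ Uniform(-1, 6):
Var(X) = \frac{49}{12}
Var(2X - 4) = (2)² × Var(X) = 4 × \frac{49}{12} = \frac{49}{3}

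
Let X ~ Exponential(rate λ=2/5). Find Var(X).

For X ~ Exponential(rate λ=2/5):
Var(X) = \frac{25}{4}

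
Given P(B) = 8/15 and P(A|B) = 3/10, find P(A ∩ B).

By definition, P(A|B) = P(A ∩ B) / P(B)
So P(A ∩ B) = P(A|B) × P(B)
= 3/10 × 8/15
= 4/25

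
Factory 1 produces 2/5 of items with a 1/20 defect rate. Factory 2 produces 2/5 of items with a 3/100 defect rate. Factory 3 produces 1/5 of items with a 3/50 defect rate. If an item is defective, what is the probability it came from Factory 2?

Using Bayes' theorem:
P(F1) = 2/5, P(D|F1) = 1/20
P(F2) = 2/5, P(D|F2) = 3/100
P(F3) = 1/5, P(D|F3) = 3/50
P(D) = P(D|F1)P(F1) + P(D|F2)P(F2) + P(D|F3)P(F3)
     = \frac{11}{250}
P(F2|D) = P(D|F2)P(F2) / P(D)
= \frac{3}{11}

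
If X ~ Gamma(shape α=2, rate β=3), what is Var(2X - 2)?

For X ~ Gamma(shape α=2, rate β=3):
Var(X) = \frac{2}{9}
Var(2X - 2) = (2)² × Var(X) = 4 × \frac{2}{9} = \frac{8}{9}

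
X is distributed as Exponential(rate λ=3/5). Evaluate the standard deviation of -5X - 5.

For X ~ Exponential(rate λ=3/5):
Var(X) = \frac{25}{9}
SD(X) = √(Var(X)) = √(\frac{25}{9}) = \frac{5}{3}
SD(-5X - 5) = |-5| × SD(X) = 5 × \frac{5}{3} = \frac{25}{3}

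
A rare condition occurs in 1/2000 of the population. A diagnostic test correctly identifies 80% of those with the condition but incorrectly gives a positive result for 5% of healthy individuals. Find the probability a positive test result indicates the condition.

Let D = the rare event, + = positive/flagged.
P(D) = 1/2000
P(+|D) = 80/100 = 4/5
P(+|D') = 5/100 = 1/20
P(+) = P(+|D)P(D) + P(+|D')P(D')
     = \frac{4}{5} × \frac{1}{2000} + \frac{1}{20} × \frac{1999}{2000}
     = \frac{403}{8000}
P(D|+) = P(+|D)P(D)/P(+) = \frac{16}{2015}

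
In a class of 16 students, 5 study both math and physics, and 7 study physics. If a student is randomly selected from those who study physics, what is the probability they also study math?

P(A ∩ B) = 5/16
P(B) = 7/16
P(A|B) = P(A ∩ B) / P(B) = (5/16) / (7/16) = 5/7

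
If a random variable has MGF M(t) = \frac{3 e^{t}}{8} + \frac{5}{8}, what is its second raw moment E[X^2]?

To find E[X^2], compute M^(2)(0):
M^(1)(t) = \frac{3 e^{t}}{8}
M^(2)(t) = \frac{3 e^{t}}{8}
M^(2)(0) = \frac{3}{8}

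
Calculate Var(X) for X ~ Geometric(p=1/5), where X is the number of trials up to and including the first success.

For X ~ Geometric(p=1/5), where X is the number of trials up to and including the first success:
Var(X) = 20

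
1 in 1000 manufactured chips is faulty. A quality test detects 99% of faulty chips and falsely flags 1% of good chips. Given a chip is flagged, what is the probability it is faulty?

Let D = the rare event, + = positive/flagged.
P(D) = 1/1000
P(+|D) = 99/100
P(+|D') = 1/100
P(+) = P(+|D)P(D) + P(+|D')P(D')
     = \frac{99}{100} × \frac{1}{1000} + \frac{1}{100} × \frac{999}{1000}
     = \frac{549}{50000}
P(D|+) = P(+|D)P(D)/P(+) = \frac{11}{122}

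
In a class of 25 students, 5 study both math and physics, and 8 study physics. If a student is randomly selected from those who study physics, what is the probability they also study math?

P(A ∩ B) = 5/25 = 1/5
P(B) = 8/25
P(A|B) = P(A ∩ B) / P(B) = (1/5) / (8/25) = 5/8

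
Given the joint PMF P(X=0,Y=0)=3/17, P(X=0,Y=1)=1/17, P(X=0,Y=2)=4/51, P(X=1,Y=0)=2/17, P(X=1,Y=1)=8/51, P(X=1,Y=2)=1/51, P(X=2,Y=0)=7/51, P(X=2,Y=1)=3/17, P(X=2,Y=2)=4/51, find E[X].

First find marginal of X:
P(X=0) = 16/51
P(X=1) = 5/17
P(X=2) = 20/51
E[X] = 0 × 16/51 + 1 × 5/17 + 2 × 20/51 = 55/51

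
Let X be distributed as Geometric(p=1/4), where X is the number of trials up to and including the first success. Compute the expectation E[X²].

Using the identity E[X²] = Var(X) + (E[X])²:
E[X] = 4
Var(X) = 12
E[X²] = 12 + (4)²
= 28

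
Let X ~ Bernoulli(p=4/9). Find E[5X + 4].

For X ~ Bernoulli(p=4/9):
E[X] = \frac{4}{9}
E[5X + 4] = 5 × E[X] + 4 = \frac{56}{9}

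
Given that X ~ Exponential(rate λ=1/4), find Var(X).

For X ~ Exponential(rate λ=1/4):
Var(X) = 16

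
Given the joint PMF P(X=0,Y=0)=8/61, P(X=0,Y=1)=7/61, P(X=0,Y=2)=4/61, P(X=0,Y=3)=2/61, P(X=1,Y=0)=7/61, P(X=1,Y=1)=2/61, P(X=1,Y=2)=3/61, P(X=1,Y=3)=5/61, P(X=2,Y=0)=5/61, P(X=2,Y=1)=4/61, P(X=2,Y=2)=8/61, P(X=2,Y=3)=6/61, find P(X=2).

P(X=2) = P(X=2,Y=0) + P(X=2,Y=1) + P(X=2,Y=2) + P(X=2,Y=3)
= 5/61 + 4/61 + 8/61 + 6/61
= 23/61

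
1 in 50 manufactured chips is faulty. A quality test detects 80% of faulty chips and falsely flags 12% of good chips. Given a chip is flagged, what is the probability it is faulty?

Let D = the rare event, + = positive/flagged.
P(D) = 1/50
P(+|D) = 80/100 = 4/5
P(+|D') = 12/100 = 3/25
P(+) = P(+|D)P(D) + P(+|D')P(D')
     = \frac{4}{5} × \frac{1}{50} + \frac{3}{25} × \frac{49}{50}
     = \frac{167}{1250}
P(D|+) = P(+|D)P(D)/P(+) = \frac{20}{167}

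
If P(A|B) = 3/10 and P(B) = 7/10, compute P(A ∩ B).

By definition, P(A|B) = P(A ∩ B) / P(B)
So P(A ∩ B) = P(A|B) × P(B)
= 3/10 × 7/10
= 21/100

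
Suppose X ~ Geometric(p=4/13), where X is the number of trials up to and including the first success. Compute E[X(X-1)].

E[X(X-1)] = E[X² - X] = E[X²] - E[X]
E[X] = \frac{13}{4}
E[X²] = Var(X) + (E[X])² = \frac{117}{16} + (\frac{13}{4})² = \frac{143}{8}
E[X(X-1)] = \frac{143}{8} - \frac{13}{4} = \frac{117}{8}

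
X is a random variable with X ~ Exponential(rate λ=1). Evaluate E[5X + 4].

For X ~ Exponential(rate λ=1):
E[X] = 1
E[5X + 4] = 5 × E[X] + 4 = 9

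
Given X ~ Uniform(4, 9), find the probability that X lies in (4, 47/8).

P(4 < X < 47/8) = ∫_{4}^{47/8} f(x) dx
where f(x) = \frac{1}{5}
= \frac{3}{8}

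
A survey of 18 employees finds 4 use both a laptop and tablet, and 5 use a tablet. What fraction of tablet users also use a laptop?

P(A ∩ B) = 4/18 = 2/9
P(B) = 5/18
P(A|B) = P(A ∩ B) / P(B) = (2/9) / (5/18) = 4/5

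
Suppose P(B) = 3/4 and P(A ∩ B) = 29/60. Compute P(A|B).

P(A|B) = P(A ∩ B) / P(B)
= (29/60) / (3/4)
= 29/45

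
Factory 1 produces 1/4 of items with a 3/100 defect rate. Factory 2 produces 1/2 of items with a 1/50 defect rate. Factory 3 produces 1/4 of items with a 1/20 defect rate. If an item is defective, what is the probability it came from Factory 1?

Using Bayes' theorem:
P(F1) = 1/4, P(D|F1) = 3/100
P(F2) = 1/2, P(D|F2) = 1/50
P(F3) = 1/4, P(D|F3) = 1/20
P(D) = P(D|F1)P(F1) + P(D|F2)P(F2) + P(D|F3)P(F3)
     = \frac{3}{100}
P(F1|D) = P(D|F1)P(F1) / P(D)
= \frac{1}{4}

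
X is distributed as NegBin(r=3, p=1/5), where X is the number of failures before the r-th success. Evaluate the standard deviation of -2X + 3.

For X ~ NegBin(r=3, p=1/5), where X is the number of failures before the r-th success:
Var(X) = 60
SD(X) = √(Var(X)) = √(60) = 2 \sqrt{15}
SD(-2X + 3) = |-2| × SD(X) = 2 × 2 \sqrt{15} = 4 \sqrt{15}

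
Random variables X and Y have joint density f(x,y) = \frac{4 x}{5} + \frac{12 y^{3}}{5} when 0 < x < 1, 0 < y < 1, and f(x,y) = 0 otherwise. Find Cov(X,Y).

E[XY] = ∫∫ xy × f(x,y) dx dy = \frac{28}{75}
E[X] = \frac{17}{30}
E[Y] = \frac{17}{25}
Cov(X,Y) = E[XY] - E[X]E[Y] = - \frac{3}{250}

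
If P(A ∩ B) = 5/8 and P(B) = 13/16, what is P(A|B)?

P(A|B) = P(A ∩ B) / P(B)
= (5/8) / (13/16)
= 10/13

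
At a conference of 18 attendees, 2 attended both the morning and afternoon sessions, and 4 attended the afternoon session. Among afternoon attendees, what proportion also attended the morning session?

P(A ∩ B) = 2/18 = 1/9
P(B) = 4/18 = 2/9
P(A|B) = P(A ∩ B) / P(B) = (1/9) / (2/9) = 1/2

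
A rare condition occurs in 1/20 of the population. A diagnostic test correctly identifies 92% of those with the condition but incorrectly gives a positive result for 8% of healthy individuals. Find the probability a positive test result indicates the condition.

Let D = the rare event, + = positive/flagged.
P(D) = 1/20
P(+|D) = 92/100 = 23/25
P(+|D') = 8/100 = 2/25
P(+) = P(+|D)P(D) + P(+|D')P(D')
     = \frac{23}{25} × \frac{1}{20} + \frac{2}{25} × \frac{19}{20}
     = \frac{61}{500}
P(D|+) = P(+|D)P(D)/P(+) = \frac{23}{61}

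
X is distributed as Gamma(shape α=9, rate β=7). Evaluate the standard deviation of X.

For X ~ Gamma(shape α=9, rate β=7):
Var(X) = \frac{9}{49}
SD(X) = √(Var(X)) = √(\frac{9}{49}) = \frac{3}{7}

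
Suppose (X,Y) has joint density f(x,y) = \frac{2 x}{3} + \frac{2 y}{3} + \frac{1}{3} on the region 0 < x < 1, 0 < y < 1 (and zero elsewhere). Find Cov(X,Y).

E[XY] = ∫∫ xy × f(x,y) dx dy = \frac{11}{36}
E[X] = \frac{5}{9}
E[Y] = \frac{5}{9}
Cov(X,Y) = E[XY] - E[X]E[Y] = - \frac{1}{324}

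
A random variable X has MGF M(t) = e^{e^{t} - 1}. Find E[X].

To find E[X], compute M^(1)(0):
M^(1)(t) = e^{t} e^{e^{t} - 1}
M^(1)(0) = 1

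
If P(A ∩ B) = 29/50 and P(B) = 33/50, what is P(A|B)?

P(A|B) = P(A ∩ B) / P(B)
= (29/50) / (33/50)
= 29/33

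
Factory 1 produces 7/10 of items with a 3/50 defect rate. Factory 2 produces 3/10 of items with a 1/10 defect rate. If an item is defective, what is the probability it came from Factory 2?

Using Bayes' theorem:
P(F1) = 7/10, P(D|F1) = 3/50
P(F2) = 3/10, P(D|F2) = 1/10
P(D) = P(D|F1)P(F1) + P(D|F2)P(F2)
     = \frac{9}{125}
P(F2|D) = P(D|F2)P(F2) / P(D)
= \frac{5}{12}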